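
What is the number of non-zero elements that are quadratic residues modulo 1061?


For prime p, the number of non-zero quadratic residues is (p-1)/2.
= (1061-1)/2
= 530

530


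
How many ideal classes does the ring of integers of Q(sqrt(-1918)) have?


K = Q(sqrt(-1918)). d mod 4 = 2, so D = disc(K) = 4d = -7672
h(K) equals the number of primitive reduced positive-definite forms (a, b, c) = a*x^2 + b*x*y + c*y^2 with b^2 - 4ac = D,
where reduced means |b| <= a <= c, with b >= 0 whenever |b| = a or a = c, and primitive means gcd(a, b, c) = 1.
Reduced forces 3a^2 <= |D| = 7672, so 1 <= a <= 50; b must have the parity of D, and c = (b^2 - D)/(4a) must be an integer >= a.
Enumerate a = 1..50, b in [-a, a]:
  a=1: (1, 0, 1918)  [1]
  a=2: (2, 0, 959)  [1]
  a=3..6: none
  a=7: (7, 0, 274)  [1]
  a=8..13: none
  a=14: (14, 0, 137)  [1]
  a=15..18: none
  a=19: (19, -2, 101), (19, 2, 101)  [2]
  a=20..28: none
  a=29: (29, -10, 67), (29, 10, 67)  [2]
  a=30: none
  a=31: (31, -4, 62), (31, 4, 62)  [2]
  a=32..37: none
  a=38: (38, -36, 59), (38, 36, 59)  [2]
  a=39..40: none
  a=41: (41, -6, 47), (41, 6, 47)  [2]
  a=42: none
  a=43: (43, -38, 53), (43, 38, 53)  [2]
  a=44..50: none
Total reduced forms: 1 + 1 + 1 + 1 + 2 + 2 + 2 + 2 + 2 + 2 = 16
h = 16

16


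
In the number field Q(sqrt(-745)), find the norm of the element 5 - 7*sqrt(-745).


N(a + b*sqrt(d)) = a^2 - d*b^2
= (5)^2 - (-745)*(-7)^2
= 25 + 36505
= 36530

36530


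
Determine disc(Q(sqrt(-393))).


For K = Q(sqrt(d)) with d squarefree: disc(K) = d if d = 1 mod 4, and disc(K) = 4d if d = 2 or 3 mod 4.
Here d = -393, and d mod 4 = 3.
d = 3 mod 4, not 1 (O_K = Z[sqrt(d)]), so disc(K) = 4d = 4 * (-393) = -1572

-1572


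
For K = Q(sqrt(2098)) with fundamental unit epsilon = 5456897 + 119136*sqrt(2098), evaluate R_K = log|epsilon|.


epsilon = 5456897 + 119136*sqrt(2098)
= 1.0914e+07
R = ln(1.0914e+07)
= 16.2055

16.2055


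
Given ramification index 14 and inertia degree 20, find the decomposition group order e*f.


|D_P| = e * f
= 14 * 20
= 280

280


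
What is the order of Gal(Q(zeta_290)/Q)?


|Gal(Q(zeta_290)/Q)| = phi(290)
= 112

112


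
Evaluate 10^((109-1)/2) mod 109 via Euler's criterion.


p = 109 is prime and the exponent is (p-1)/2 = 54, so by Euler's criterion 10^54 = (10/109) = +1 or -1 mod 109.
Compute by square-and-multiply:
  54 = 32 + 16 + 4 + 2 (binary 110110)
  Repeated squaring mod 109: 10^1 = 10, 10^2 = 100, 10^4 = 81, 10^8 = 21, 10^16 = 5, 10^32 = 25
  10^54 = 10^32 * 10^16 * 10^4 * 10^2 = 25 * 5 * 81 * 100 mod 109
    25 * 5 = 125 = 16 mod 109
    16 * 81 = 1296 = 97 mod 109
    97 * 100 = 9700 = 108 mod 109
  10^54 = 108 mod 109
Result 108 = p - 1 = -1 mod 109: 10 is a quadratic non-residue mod 109. As a residue in [0, p-1] the value is 108.
10^54 mod 109 = 108

108


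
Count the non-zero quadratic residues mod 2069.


For prime p, the number of non-zero quadratic residues is (p-1)/2.
= (2069-1)/2
= 1034

1034


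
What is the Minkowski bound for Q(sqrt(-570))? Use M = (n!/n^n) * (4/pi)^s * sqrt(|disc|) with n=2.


d = -570, d mod 4 = 2, so disc(K) = 4d = -2280; |disc(K)| = 2280
Imaginary quadratic field, so n = 2, s = r2 = 1, r1 = 0
M = (n!/n^n) * (4/pi)^s * sqrt(|disc(K)|) = (2!/2^2) * (4/pi)^1 * sqrt(2280)
= 0.5 * 1.273240 * 47.749346
= 30.3982

30.3982


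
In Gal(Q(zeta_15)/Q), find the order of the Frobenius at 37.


The Frobenius at p in Gal(Q(zeta_n)/Q) = (Z/nZ)* is the class of p, so its order is ord_15(37), the smallest k >= 1 with 37^k = 1 mod 15.
n = 15 = 3 * 5, phi(15) = 8; the order divides phi(n).
Divisors of 8: 1, 2, 4, 8
Repeated squaring mod 15: 37^1 = 7, 37^2 = 4, 37^4 = 1, 37^8 = 1
Test divisors in increasing order:
  k=1: 37^1 = 7 mod 15
  k=2: 37^2 = 4 mod 15
  k=4: 37^4 = 1 mod 15  <- first divisor giving 1
Order = 4

4


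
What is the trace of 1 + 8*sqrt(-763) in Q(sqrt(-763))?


Tr(a + b*sqrt(d)) = (a + b*sqrt(d)) + (a - b*sqrt(d)) = 2a
= 2 * (1)
= 2

2


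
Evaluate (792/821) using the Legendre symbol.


p = 821 is prime, so compute (792/821) with the reciprocity algorithm (Jacobi-symbol steps: pull out 2s via (2/n), flip via reciprocity, reduce):
  pull out 2: (2/821) = -1  (since 821 mod 8 = 5)
  pull out 2: (2/821) = -1  (since 821 mod 8 = 5)
  pull out 2: (2/821) = -1  (since 821 mod 8 = 5)
  reciprocity: (99/821) -> +(821/99)
  reduce: (29/99)
  reciprocity: (29/99) -> +(99/29)
  reduce: (12/29)
  pull out 2: (2/29) = -1  (since 29 mod 8 = 5)
  pull out 2: (2/29) = -1  (since 29 mod 8 = 5)
  reciprocity: (3/29) -> +(29/3)
  reduce: (2/3)
  pull out 2: (2/3) = -1  (since 3 mod 8 = 3)
  (1/3) = 1
Product of signs = 1
(792/821) = 1

1


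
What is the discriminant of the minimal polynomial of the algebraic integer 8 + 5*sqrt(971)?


The element 8 + 5*sqrt(971) has minimal polynomial:
x^2 - 16*x - 24211
Discriminant = (-16)^2 - 4*(-24211)
= 256 + 96844
= 97100

97100


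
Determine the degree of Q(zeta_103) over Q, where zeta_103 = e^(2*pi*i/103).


The degree equals Euler's totient phi(103).
103 = 103
phi(103) = 102

102


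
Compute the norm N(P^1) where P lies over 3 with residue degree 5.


N(P^a) = p^(a*f)
= 3^(1*5)
= 3^5
= 243

243


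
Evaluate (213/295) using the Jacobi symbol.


Compute (213/295) via quadratic reciprocity:
  reciprocity: (213/295) -> +(295/213)
  reduce: (82/213)
  pull out 2: (2/213) = -1  (since 213 mod 8 = 5)
  reciprocity: (41/213) -> +(213/41)
  reduce: (8/41)
  pull out 2: (2/41) = +1  (since 41 mod 8 = 1)
  pull out 2: (2/41) = +1  (since 41 mod 8 = 1)
  pull out 2: (2/41) = +1  (since 41 mod 8 = 1)
  (1/41) = 1
Product of signs = -1

-1


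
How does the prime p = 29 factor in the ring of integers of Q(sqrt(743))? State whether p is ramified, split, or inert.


K = Q(sqrt(743)). Since d mod 4 = 3, disc(K) = 2972.
Check p | disc: 2972 mod 29 = 14.
p does not divide disc. Compute Legendre symbol (d/p):
18^((29-1)/2) mod 29 = -1
(d/p) = -1, so p is inert: (p) stays prime with e=1, f=2, g=1.
Therefore p is inert.

inert


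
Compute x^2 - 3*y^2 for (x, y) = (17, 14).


x^2 - d*y^2
= 17^2 - 3*14^2
= 289 - 588
= -299

-299


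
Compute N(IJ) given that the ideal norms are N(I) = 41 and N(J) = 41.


N(IJ) = N(I) * N(J)
= 41 * 41
= 1681

1681


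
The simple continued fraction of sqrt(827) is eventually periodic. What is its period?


Run the CF algorithm for sqrt(827).
a_0 = floor(sqrt(827)) = 28; set m_0=0, q_0=1.
Recurrence: m' = q*a - m,  q' = (d - m'^2)/q,  a' = floor((a_0 + m')/q').
  step 1: m=28, q=43, a=1
  step 2: m=15, q=14, a=3
  step 3: m=27, q=7, a=7
  step 4: m=22, q=49, a=1
  step 5: m=27, q=2, a=27
  step 6: m=27, q=49, a=1
  step 7: m=22, q=7, a=7
  step 8: m=27, q=14, a=3
  step 9: m=15, q=43, a=1
  step 10: m=28, q=1, a=56
a_10 = 2*a_0 = 56, so the period closes here.
sqrt(827) = [28; 1, 3, 7, 1, 27, 1, 7, 3, 1, 56]
Period length = 10

10


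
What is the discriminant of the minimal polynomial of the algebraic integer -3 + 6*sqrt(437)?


The element -3 + 6*sqrt(437) has minimal polynomial:
x^2 + 6*x - 15723
Discriminant = (6)^2 - 4*(-15723)
= 36 + 62892
= 62928

62928


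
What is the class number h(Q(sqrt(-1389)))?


K = Q(sqrt(-1389)). d mod 4 = 3, so D = disc(K) = 4d = -5556
h(K) equals the number of primitive reduced positive-definite forms (a, b, c) = a*x^2 + b*x*y + c*y^2 with b^2 - 4ac = D,
where reduced means |b| <= a <= c, with b >= 0 whenever |b| = a or a = c, and primitive means gcd(a, b, c) = 1.
Reduced forces 3a^2 <= |D| = 5556, so 1 <= a <= 43; b must have the parity of D, and c = (b^2 - D)/(4a) must be an integer >= a.
Enumerate a = 1..43, b in [-a, a]:
  a=1: (1, 0, 1389)  [1]
  a=2: (2, 2, 695)  [1]
  a=3: (3, 0, 463)  [1]
  a=4: none
  a=5: (5, -2, 278), (5, 2, 278)  [2]
  a=6: (6, 6, 233)  [1]
  a=7: (7, -4, 199), (7, 4, 199)  [2]
  a=8..9: none
  a=10: (10, -2, 139), (10, 2, 139)  [2]
  a=11..13: none
  a=14: (14, -10, 101), (14, 10, 101)  [2]
  a=15: (15, -12, 95), (15, 12, 95)  [2]
  a=16..18: none
  a=19: (19, -12, 75), (19, 12, 75)  [2]
  a=20: none
  a=21: (21, -18, 70), (21, 18, 70)  [2]
  a=22..24: none
  a=25: (25, -12, 57), (25, 12, 57)  [2]
  a=26..29: none
  a=30: (30, -18, 49), (30, 18, 49)  [2]
  a=31..34: none
  a=35: (35, -32, 47), (35, -18, 42), (35, 18, 42), (35, 32, 47)  [4]
  a=36..37: none
  a=38: (38, -26, 41), (38, 26, 41)  [2]
  a=39..43: none
Total reduced forms: 1 + 1 + 1 + 2 + 1 + 2 + 2 + 2 + 2 + 2 + 2 + 2 + 2 + 4 + 2 = 28
h = 28

28


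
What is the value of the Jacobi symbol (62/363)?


Compute (62/363) via quadratic reciprocity:
  pull out 2: (2/363) = -1  (since 363 mod 8 = 3)
  reciprocity: (31/363) -> -(363/31)
  reduce: (22/31)
  pull out 2: (2/31) = +1  (since 31 mod 8 = 7)
  reciprocity: (11/31) -> -(31/11)
  reduce: (9/11)
  reciprocity: (9/11) -> +(11/9)
  reduce: (2/9)
  pull out 2: (2/9) = +1  (since 9 mod 8 = 1)
  (1/9) = 1
Product of signs = -1

-1


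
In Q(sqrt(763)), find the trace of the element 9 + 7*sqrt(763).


Tr(a + b*sqrt(d)) = (a + b*sqrt(d)) + (a - b*sqrt(d)) = 2a
= 2 * (9)
= 18

18


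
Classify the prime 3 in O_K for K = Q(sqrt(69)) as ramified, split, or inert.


K = Q(sqrt(69)). Since d mod 4 = 1, disc(K) = 69.
Check p | disc: 69 mod 3 = 0.
p divides disc, so p ramifies: (p) = P^2 with e=2, f=1, g=1.
Therefore p is ramified.

ramified


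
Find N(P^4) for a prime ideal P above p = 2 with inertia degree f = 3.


N(P^a) = p^(a*f)
= 2^(4*3)
= 2^12
= 4096

4096


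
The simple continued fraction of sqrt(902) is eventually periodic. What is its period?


Run the CF algorithm for sqrt(902).
a_0 = floor(sqrt(902)) = 30; set m_0=0, q_0=1.
Recurrence: m' = q*a - m,  q' = (d - m'^2)/q,  a' = floor((a_0 + m')/q').
  step 1: m=30, q=2, a=30
  step 2: m=30, q=1, a=60
a_2 = 2*a_0 = 60, so the period closes here.
sqrt(902) = [30; 30, 60]
Period length = 2

2


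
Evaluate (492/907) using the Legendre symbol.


p = 907 is prime, so compute (492/907) with the reciprocity algorithm (Jacobi-symbol steps: pull out 2s via (2/n), flip via reciprocity, reduce):
  pull out 2: (2/907) = -1  (since 907 mod 8 = 3)
  pull out 2: (2/907) = -1  (since 907 mod 8 = 3)
  reciprocity: (123/907) -> -(907/123)
  reduce: (46/123)
  pull out 2: (2/123) = -1  (since 123 mod 8 = 3)
  reciprocity: (23/123) -> -(123/23)
  reduce: (8/23)
  pull out 2: (2/23) = +1  (since 23 mod 8 = 7)
  pull out 2: (2/23) = +1  (since 23 mod 8 = 7)
  pull out 2: (2/23) = +1  (since 23 mod 8 = 7)
  (1/23) = 1
Product of signs = -1
(492/907) = -1

-1


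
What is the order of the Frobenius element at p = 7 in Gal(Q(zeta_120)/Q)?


The Frobenius at p in Gal(Q(zeta_n)/Q) = (Z/nZ)* is the class of p, so its order is ord_120(7), the smallest k >= 1 with 7^k = 1 mod 120.
n = 120 = 2^3 * 3 * 5, phi(120) = 32; the order divides phi(n).
Divisors of 32: 1, 2, 4, 8, 16, 32
Repeated squaring mod 120: 7^1 = 7, 7^2 = 49, 7^4 = 1, 7^8 = 1, 7^16 = 1, 7^32 = 1
Test divisors in increasing order:
  k=1: 7^1 = 7 mod 120
  k=2: 7^2 = 49 mod 120
  k=4: 7^4 = 1 mod 120  <- first divisor giving 1
Order = 4

4


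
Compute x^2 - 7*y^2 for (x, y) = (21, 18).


x^2 - d*y^2
= 21^2 - 7*18^2
= 441 - 2268
= -1827

-1827


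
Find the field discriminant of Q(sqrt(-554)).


For K = Q(sqrt(d)) with d squarefree: disc(K) = d if d = 1 mod 4, and disc(K) = 4d if d = 2 or 3 mod 4.
Here d = -554, and d mod 4 = 2.
d = 2 mod 4, not 1 (O_K = Z[sqrt(d)]), so disc(K) = 4d = 4 * (-554) = -2216

-2216


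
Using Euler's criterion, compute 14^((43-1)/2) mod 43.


p = 43 is prime and the exponent is (p-1)/2 = 21, so by Euler's criterion 14^21 = (14/43) = +1 or -1 mod 43.
Compute by square-and-multiply:
  21 = 16 + 4 + 1 (binary 10101)
  Repeated squaring mod 43: 14^1 = 14, 14^2 = 24, 14^4 = 17, 14^8 = 31, 14^16 = 15
  14^21 = 14^16 * 14^4 * 14^1 = 15 * 17 * 14 mod 43
    15 * 17 = 255 = 40 mod 43
    40 * 14 = 560 = 1 mod 43
  14^21 = 1 mod 43
Result 1: 14 is a quadratic residue mod 43.
14^21 mod 43 = 1

1


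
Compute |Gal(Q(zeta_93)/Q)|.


|Gal(Q(zeta_93)/Q)| = phi(93)
= 60

60


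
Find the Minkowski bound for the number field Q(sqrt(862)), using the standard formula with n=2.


d = 862, d mod 4 = 2, so disc(K) = 4d = 3448; |disc(K)| = 3448
Real quadratic field, so n = 2, s = r2 = 0, r1 = 2
M = (n!/n^n) * (4/pi)^s * sqrt(|disc(K)|) = (2!/2^2) * (4/pi)^0 * sqrt(3448)
= 0.5 * 1.000000 * 58.719673
= 29.3598

29.3598


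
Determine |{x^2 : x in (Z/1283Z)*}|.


For prime p, the number of non-zero quadratic residues is (p-1)/2.
= (1283-1)/2
= 641

641


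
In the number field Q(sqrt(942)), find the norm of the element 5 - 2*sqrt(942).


N(a + b*sqrt(d)) = a^2 - d*b^2
= (5)^2 - (942)*(-2)^2
= 25 - 3768
= -3743

-3743


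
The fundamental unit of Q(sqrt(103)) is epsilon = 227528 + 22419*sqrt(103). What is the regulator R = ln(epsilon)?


epsilon = 227528 + 22419*sqrt(103)
= 455056.0000
R = ln(455056.0000)
= 13.0282

13.0282


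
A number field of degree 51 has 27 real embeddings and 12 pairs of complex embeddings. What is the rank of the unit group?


By Dirichlet's unit theorem:
rank = r1 + r2 - 1
= 27 + 12 - 1
= 38

38


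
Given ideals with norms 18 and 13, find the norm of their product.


N(IJ) = N(I) * N(J)
= 18 * 13
= 234

234


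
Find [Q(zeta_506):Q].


The degree equals Euler's totient phi(506).
506 = 2 * 11 * 23
phi(506) = 220

220


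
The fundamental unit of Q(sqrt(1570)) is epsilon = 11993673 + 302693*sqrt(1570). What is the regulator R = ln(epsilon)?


epsilon = 11993673 + 302693*sqrt(1570)
= 2.3987e+07
R = ln(2.3987e+07)
= 16.9930

16.9930


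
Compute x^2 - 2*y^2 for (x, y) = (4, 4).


x^2 - d*y^2
= 4^2 - 2*4^2
= 16 - 32
= -16

-16


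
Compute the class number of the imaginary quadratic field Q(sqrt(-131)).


K = Q(sqrt(-131)). d mod 4 = 1, so D = disc(K) = d = -131
h(K) equals the number of primitive reduced positive-definite forms (a, b, c) = a*x^2 + b*x*y + c*y^2 with b^2 - 4ac = D,
where reduced means |b| <= a <= c, with b >= 0 whenever |b| = a or a = c, and primitive means gcd(a, b, c) = 1.
Reduced forces 3a^2 <= |D| = 131, so 1 <= a <= 6; b must have the parity of D, and c = (b^2 - D)/(4a) must be an integer >= a.
Enumerate a = 1..6, b in [-a, a]:
  a=1: (1, 1, 33)  [1]
  a=2: none
  a=3: (3, -1, 11), (3, 1, 11)  [2]
  a=4: none
  a=5: (5, -3, 7), (5, 3, 7)  [2]
  a=6: none
Total reduced forms: 1 + 2 + 2 = 5
h = 5

5


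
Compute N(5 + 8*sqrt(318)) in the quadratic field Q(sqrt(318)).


N(a + b*sqrt(d)) = a^2 - d*b^2
= (5)^2 - (318)*(8)^2
= 25 - 20352
= -20327

-20327


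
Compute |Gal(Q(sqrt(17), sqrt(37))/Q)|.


The 2 square roots of distinct primes are multiplicatively independent over Q,
so [K:Q] = 2^2 and Gal(K/Q) is isomorphic to (Z/2Z)^2.
|Gal| = 2^2 = 4

4


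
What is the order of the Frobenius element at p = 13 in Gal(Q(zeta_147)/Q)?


The Frobenius at p in Gal(Q(zeta_n)/Q) = (Z/nZ)* is the class of p, so its order is ord_147(13), the smallest k >= 1 with 13^k = 1 mod 147.
n = 147 = 3 * 7^2, phi(147) = 84; the order divides phi(n).
Divisors of 84: 1, 2, 3, 4, 6, 7, 12, 14, 21, 28, 42, 84
Repeated squaring mod 147: 13^1 = 13, 13^2 = 22, 13^4 = 43, 13^8 = 85, 13^16 = 22, 13^32 = 43, 13^64 = 85
Test divisors in increasing order:
  k=1: 13^1 = 13 mod 147
  k=2: 13^2 = 22 mod 147
  k=3: 13^3 = 22 * 13 = 139 mod 147
  k=4: 13^4 = 43 mod 147
  k=6: 13^6 = 43 * 22 = 64 mod 147
  k=7: 13^7 = 43 * 22 * 13 = 97 mod 147
  k=12: 13^12 = 85 * 43 = 127 mod 147
  k=14: 13^14 = 85 * 43 * 22 = 1 mod 147  <- first divisor giving 1
Order = 14

14


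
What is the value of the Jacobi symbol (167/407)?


Compute (167/407) via quadratic reciprocity:
  reciprocity: (167/407) -> -(407/167)
  reduce: (73/167)
  reciprocity: (73/167) -> +(167/73)
  reduce: (21/73)
  reciprocity: (21/73) -> +(73/21)
  reduce: (10/21)
  pull out 2: (2/21) = -1  (since 21 mod 8 = 5)
  reciprocity: (5/21) -> +(21/5)
  reduce: (1/5)
  (1/5) = 1
Product of signs = 1

1


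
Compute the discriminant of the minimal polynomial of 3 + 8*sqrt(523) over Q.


The element 3 + 8*sqrt(523) has minimal polynomial:
x^2 - 6*x - 33463
Discriminant = (-6)^2 - 4*(-33463)
= 36 + 133852
= 133888

133888


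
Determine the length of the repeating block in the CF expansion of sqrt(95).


Run the CF algorithm for sqrt(95).
a_0 = floor(sqrt(95)) = 9; set m_0=0, q_0=1.
Recurrence: m' = q*a - m,  q' = (d - m'^2)/q,  a' = floor((a_0 + m')/q').
  step 1: m=9, q=14, a=1
  step 2: m=5, q=5, a=2
  step 3: m=5, q=14, a=1
  step 4: m=9, q=1, a=18
a_4 = 2*a_0 = 18, so the period closes here.
sqrt(95) = [9; 1, 2, 1, 18]
Period length = 4

4


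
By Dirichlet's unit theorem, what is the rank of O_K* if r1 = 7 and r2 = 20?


By Dirichlet's unit theorem:
rank = r1 + r2 - 1
= 7 + 20 - 1
= 26

26


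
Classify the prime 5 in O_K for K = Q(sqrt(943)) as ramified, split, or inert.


K = Q(sqrt(943)). Since d mod 4 = 3, disc(K) = 3772.
Check p | disc: 3772 mod 5 = 2.
p does not divide disc. Compute Legendre symbol (d/p):
3^((5-1)/2) mod 5 = -1
(d/p) = -1, so p is inert: (p) stays prime with e=1, f=2, g=1.
Therefore p is inert.

inert


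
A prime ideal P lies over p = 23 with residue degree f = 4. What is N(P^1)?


N(P^a) = p^(a*f)
= 23^(1*4)
= 23^4
= 279841

279841


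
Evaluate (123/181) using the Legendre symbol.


p = 181 is prime, so compute (123/181) with the reciprocity algorithm (Jacobi-symbol steps: pull out 2s via (2/n), flip via reciprocity, reduce):
  reciprocity: (123/181) -> +(181/123)
  reduce: (58/123)
  pull out 2: (2/123) = -1  (since 123 mod 8 = 3)
  reciprocity: (29/123) -> +(123/29)
  reduce: (7/29)
  reciprocity: (7/29) -> +(29/7)
  reduce: (1/7)
  (1/7) = 1
Product of signs = -1
(123/181) = -1

-1


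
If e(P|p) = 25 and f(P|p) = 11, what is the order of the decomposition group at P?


|D_P| = e * f
= 25 * 11
= 275

275


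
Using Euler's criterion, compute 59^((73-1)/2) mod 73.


p = 73 is prime and the exponent is (p-1)/2 = 36, so by Euler's criterion 59^36 = (59/73) = +1 or -1 mod 73.
Compute by square-and-multiply:
  36 = 32 + 4 (binary 100100)
  Repeated squaring mod 73: 59^1 = 59, 59^2 = 50, 59^4 = 18, 59^8 = 32, 59^16 = 2, 59^32 = 4
  59^36 = 59^32 * 59^4 = 4 * 18 mod 73
    4 * 18 = 72 = 72 mod 73
  59^36 = 72 mod 73
Result 72 = p - 1 = -1 mod 73: 59 is a quadratic non-residue mod 73. As a residue in [0, p-1] the value is 72.
59^36 mod 73 = 72

72


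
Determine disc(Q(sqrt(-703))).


For K = Q(sqrt(d)) with d squarefree: disc(K) = d if d = 1 mod 4, and disc(K) = 4d if d = 2 or 3 mod 4.
Here d = -703, and d mod 4 = 1.
d = 1 mod 4 (O_K = Z[(1+sqrt(d))/2]), so disc(K) = d = -703

-703


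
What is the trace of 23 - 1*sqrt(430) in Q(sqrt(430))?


Tr(a + b*sqrt(d)) = (a + b*sqrt(d)) + (a - b*sqrt(d)) = 2a
= 2 * (23)
= 46

46


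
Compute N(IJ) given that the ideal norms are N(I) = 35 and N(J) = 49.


N(IJ) = N(I) * N(J)
= 35 * 49
= 1715

1715


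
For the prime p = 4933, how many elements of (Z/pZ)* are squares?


For prime p, the number of non-zero quadratic residues is (p-1)/2.
= (4933-1)/2
= 2466

2466


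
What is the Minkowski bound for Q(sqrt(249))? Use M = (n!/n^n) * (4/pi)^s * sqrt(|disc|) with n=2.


d = 249, d mod 4 = 1, so disc(K) = d = 249; |disc(K)| = 249
Real quadratic field, so n = 2, s = r2 = 0, r1 = 2
M = (n!/n^n) * (4/pi)^s * sqrt(|disc(K)|) = (2!/2^2) * (4/pi)^0 * sqrt(249)
= 0.5 * 1.000000 * 15.779734
= 7.8899

7.8899


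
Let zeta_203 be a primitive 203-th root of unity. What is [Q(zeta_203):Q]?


The degree equals Euler's totient phi(203).
203 = 7 * 29
phi(203) = 168

168


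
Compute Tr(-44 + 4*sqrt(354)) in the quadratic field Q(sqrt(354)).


Tr(a + b*sqrt(d)) = (a + b*sqrt(d)) + (a - b*sqrt(d)) = 2a
= 2 * (-44)
= -88

-88


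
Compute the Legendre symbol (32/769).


p = 769 is prime, so compute (32/769) with the reciprocity algorithm (Jacobi-symbol steps: pull out 2s via (2/n), flip via reciprocity, reduce):
  pull out 2: (2/769) = +1  (since 769 mod 8 = 1)
  pull out 2: (2/769) = +1  (since 769 mod 8 = 1)
  pull out 2: (2/769) = +1  (since 769 mod 8 = 1)
  pull out 2: (2/769) = +1  (since 769 mod 8 = 1)
  pull out 2: (2/769) = +1  (since 769 mod 8 = 1)
  (1/769) = 1
Product of signs = 1
(32/769) = 1

1


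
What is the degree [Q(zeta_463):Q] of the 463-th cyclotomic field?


The degree equals Euler's totient phi(463).
463 = 463
phi(463) = 462

462


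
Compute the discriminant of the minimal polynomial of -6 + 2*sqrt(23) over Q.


The element -6 + 2*sqrt(23) has minimal polynomial:
x^2 + 12*x - 56
Discriminant = (12)^2 - 4*(-56)
= 144 + 224
= 368

368


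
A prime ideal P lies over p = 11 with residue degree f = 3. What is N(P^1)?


N(P^a) = p^(a*f)
= 11^(1*3)
= 11^3
= 1331

1331


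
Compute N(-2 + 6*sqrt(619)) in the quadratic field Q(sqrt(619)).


N(a + b*sqrt(d)) = a^2 - d*b^2
= (-2)^2 - (619)*(6)^2
= 4 - 22284
= -22280

-22280


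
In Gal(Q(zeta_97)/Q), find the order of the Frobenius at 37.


The Frobenius at p in Gal(Q(zeta_n)/Q) = (Z/nZ)* is the class of p, so its order is ord_97(37), the smallest k >= 1 with 37^k = 1 mod 97.
n = 97 = 97, phi(97) = 96; the order divides phi(n).
Divisors of 96: 1, 2, 3, 4, 6, 8, 12, 16, 24, 32, 48, 96
Repeated squaring mod 97: 37^1 = 37, 37^2 = 11, 37^4 = 24, 37^8 = 91, 37^16 = 36, 37^32 = 35, 37^64 = 61
Test divisors in increasing order:
  k=1: 37^1 = 37 mod 97
  k=2: 37^2 = 11 mod 97
  k=3: 37^3 = 11 * 37 = 19 mod 97
  k=4: 37^4 = 24 mod 97
  k=6: 37^6 = 24 * 11 = 70 mod 97
  k=8: 37^8 = 91 mod 97
  k=12: 37^12 = 91 * 24 = 50 mod 97
  k=16: 37^16 = 36 mod 97
  k=24: 37^24 = 36 * 91 = 75 mod 97
  k=32: 37^32 = 35 mod 97
  k=48: 37^48 = 35 * 36 = 96 mod 97
  k=96: 37^96 = 61 * 35 = 1 mod 97  <- first divisor giving 1
Order = 96

96


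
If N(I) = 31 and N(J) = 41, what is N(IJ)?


N(IJ) = N(I) * N(J)
= 31 * 41
= 1271

1271


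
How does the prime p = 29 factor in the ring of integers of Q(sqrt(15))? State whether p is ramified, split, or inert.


K = Q(sqrt(15)). Since d mod 4 = 3, disc(K) = 60.
Check p | disc: 60 mod 29 = 2.
p does not divide disc. Compute Legendre symbol (d/p):
15^((29-1)/2) mod 29 = -1
(d/p) = -1, so p is inert: (p) stays prime with e=1, f=2, g=1.
Therefore p is inert.

inert


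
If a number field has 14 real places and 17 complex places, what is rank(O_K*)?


By Dirichlet's unit theorem:
rank = r1 + r2 - 1
= 14 + 17 - 1
= 30

30


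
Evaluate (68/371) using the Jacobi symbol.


Compute (68/371) via quadratic reciprocity:
  pull out 2: (2/371) = -1  (since 371 mod 8 = 3)
  pull out 2: (2/371) = -1  (since 371 mod 8 = 3)
  reciprocity: (17/371) -> +(371/17)
  reduce: (14/17)
  pull out 2: (2/17) = +1  (since 17 mod 8 = 1)
  reciprocity: (7/17) -> +(17/7)
  reduce: (3/7)
  reciprocity: (3/7) -> -(7/3)
  reduce: (1/3)
  (1/3) = 1
Product of signs = -1

-1


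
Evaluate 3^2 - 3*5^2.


x^2 - d*y^2
= 3^2 - 3*5^2
= 9 - 75
= -66

-66


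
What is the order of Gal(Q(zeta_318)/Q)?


|Gal(Q(zeta_318)/Q)| = phi(318)
= 104

104


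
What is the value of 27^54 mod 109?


p = 109 is prime and the exponent is (p-1)/2 = 54, so by Euler's criterion 27^54 = (27/109) = +1 or -1 mod 109.
Compute by square-and-multiply:
  54 = 32 + 16 + 4 + 2 (binary 110110)
  Repeated squaring mod 109: 27^1 = 27, 27^2 = 75, 27^4 = 66, 27^8 = 105, 27^16 = 16, 27^32 = 38
  27^54 = 27^32 * 27^16 * 27^4 * 27^2 = 38 * 16 * 66 * 75 mod 109
    38 * 16 = 608 = 63 mod 109
    63 * 66 = 4158 = 16 mod 109
    16 * 75 = 1200 = 1 mod 109
  27^54 = 1 mod 109
Result 1: 27 is a quadratic residue mod 109.
27^54 mod 109 = 1

1


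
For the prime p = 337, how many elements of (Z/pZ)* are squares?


For prime p, the number of non-zero quadratic residues is (p-1)/2.
= (337-1)/2
= 168

168


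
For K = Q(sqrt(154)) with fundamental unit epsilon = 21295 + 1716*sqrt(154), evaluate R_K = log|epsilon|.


epsilon = 21295 + 1716*sqrt(154)
= 42590.0000
R = ln(42590.0000)
= 10.6594

10.6594


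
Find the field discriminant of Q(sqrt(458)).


For K = Q(sqrt(d)) with d squarefree: disc(K) = d if d = 1 mod 4, and disc(K) = 4d if d = 2 or 3 mod 4.
Here d = 458, and d mod 4 = 2.
d = 2 mod 4, not 1 (O_K = Z[sqrt(d)]), so disc(K) = 4d = 4 * (458) = 1832

1832


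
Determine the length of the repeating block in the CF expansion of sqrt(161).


Run the CF algorithm for sqrt(161).
a_0 = floor(sqrt(161)) = 12; set m_0=0, q_0=1.
Recurrence: m' = q*a - m,  q' = (d - m'^2)/q,  a' = floor((a_0 + m')/q').
  step 1: m=12, q=17, a=1
  step 2: m=5, q=8, a=2
  step 3: m=11, q=5, a=4
  step 4: m=9, q=16, a=1
  step 5: m=7, q=7, a=2
  step 6: m=7, q=16, a=1
  step 7: m=9, q=5, a=4
  step 8: m=11, q=8, a=2
  step 9: m=5, q=17, a=1
  step 10: m=12, q=1, a=24
a_10 = 2*a_0 = 24, so the period closes here.
sqrt(161) = [12; 1, 2, 4, 1, 2, 1, 4, 2, 1, 24]
Period length = 10

10


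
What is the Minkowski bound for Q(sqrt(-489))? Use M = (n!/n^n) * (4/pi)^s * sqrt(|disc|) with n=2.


d = -489, d mod 4 = 3, so disc(K) = 4d = -1956; |disc(K)| = 1956
Imaginary quadratic field, so n = 2, s = r2 = 1, r1 = 0
M = (n!/n^n) * (4/pi)^s * sqrt(|disc(K)|) = (2!/2^2) * (4/pi)^1 * sqrt(1956)
= 0.5 * 1.273240 * 44.226689
= 28.1556

28.1556


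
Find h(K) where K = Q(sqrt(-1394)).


K = Q(sqrt(-1394)). d mod 4 = 2, so D = disc(K) = 4d = -5576
h(K) equals the number of primitive reduced positive-definite forms (a, b, c) = a*x^2 + b*x*y + c*y^2 with b^2 - 4ac = D,
where reduced means |b| <= a <= c, with b >= 0 whenever |b| = a or a = c, and primitive means gcd(a, b, c) = 1.
Reduced forces 3a^2 <= |D| = 5576, so 1 <= a <= 43; b must have the parity of D, and c = (b^2 - D)/(4a) must be an integer >= a.
Enumerate a = 1..43, b in [-a, a]:
  a=1: (1, 0, 1394)  [1]
  a=2: (2, 0, 697)  [1]
  a=3: (3, -2, 465), (3, 2, 465)  [2]
  a=4: none
  a=5: (5, -2, 279), (5, 2, 279)  [2]
  a=6: (6, -4, 233), (6, 4, 233)  [2]
  a=7..8: none
  a=9: (9, -2, 155), (9, 2, 155)  [2]
  a=10: (10, -8, 141), (10, 8, 141)  [2]
  a=11: (11, -10, 129), (11, 10, 129)  [2]
  a=12: none
  a=13: (13, -12, 110), (13, 12, 110)  [2]
  a=14: none
  a=15: (15, -8, 94), (15, -2, 93), (15, 2, 93), (15, 8, 94)  [4]
  a=16: none
  a=17: (17, 0, 82)  [1]
  a=18: (18, -16, 81), (18, 16, 81)  [2]
  a=19..21: none
  a=22: (22, -12, 65), (22, 12, 65)  [2]
  a=23: (23, -6, 61), (23, 6, 61)  [2]
  a=24: none
  a=25: (25, -18, 59), (25, 18, 59)  [2]
  a=26: (26, -12, 55), (26, 12, 55)  [2]
  a=27: (27, -16, 54), (27, 16, 54)  [2]
  a=28..29: none
  a=30: (30, -28, 53), (30, -8, 47), (30, 8, 47), (30, 28, 53)  [4]
  a=31: (31, -2, 45), (31, 2, 45)  [2]
  a=32: none
  a=33: (33, -32, 50), (33, -10, 43), (33, 10, 43), (33, 32, 50)  [4]
  a=34: (34, 0, 41)  [1]
  a=35..36: none
  a=37: (37, -14, 39), (37, 14, 39)  [2]
  a=38: none
  a=39: (39, -38, 45), (39, 38, 45)  [2]
  a=40..43: none
Total reduced forms: 1 + 1 + 2 + 2 + 2 + 2 + 2 + 2 + 2 + 4 + 1 + 2 + 2 + 2 + 2 + 2 + 2 + 4 + 2 + 4 + 1 + 2 + 2 = 48
h = 48

48


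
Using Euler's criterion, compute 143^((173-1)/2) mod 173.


p = 173 is prime and the exponent is (p-1)/2 = 86, so by Euler's criterion 143^86 = (143/173) = +1 or -1 mod 173.
Compute by square-and-multiply:
  86 = 64 + 16 + 4 + 2 (binary 1010110)
  Repeated squaring mod 173: 143^1 = 143, 143^2 = 35, 143^4 = 14, 143^8 = 23, 143^16 = 10, 143^32 = 100, 143^64 = 139
  143^86 = 143^64 * 143^16 * 143^4 * 143^2 = 139 * 10 * 14 * 35 mod 173
    139 * 10 = 1390 = 6 mod 173
    6 * 14 = 84 = 84 mod 173
    84 * 35 = 2940 = 172 mod 173
  143^86 = 172 mod 173
Result 172 = p - 1 = -1 mod 173: 143 is a quadratic non-residue mod 173. As a residue in [0, p-1] the value is 172.
143^86 mod 173 = 172

172


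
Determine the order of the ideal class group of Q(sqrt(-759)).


K = Q(sqrt(-759)). d mod 4 = 1, so D = disc(K) = d = -759
h(K) equals the number of primitive reduced positive-definite forms (a, b, c) = a*x^2 + b*x*y + c*y^2 with b^2 - 4ac = D,
where reduced means |b| <= a <= c, with b >= 0 whenever |b| = a or a = c, and primitive means gcd(a, b, c) = 1.
Reduced forces 3a^2 <= |D| = 759, so 1 <= a <= 15; b must have the parity of D, and c = (b^2 - D)/(4a) must be an integer >= a.
Enumerate a = 1..15, b in [-a, a]:
  a=1: (1, 1, 190)  [1]
  a=2: (2, -1, 95), (2, 1, 95)  [2]
  a=3: (3, 3, 64)  [1]
  a=4: (4, -3, 48), (4, 3, 48)  [2]
  a=5: (5, -1, 38), (5, 1, 38)  [2]
  a=6: (6, -3, 32), (6, 3, 32)  [2]
  a=7: (7, -5, 28), (7, 5, 28)  [2]
  a=8: (8, -3, 24), (8, 3, 24)  [2]
  a=9: none
  a=10: (10, -9, 21), (10, -1, 19), (10, 1, 19), (10, 9, 21)  [4]
  a=11: (11, 11, 20)  [1]
  a=12: (12, -3, 16), (12, 3, 16)  [2]
  a=13: none
  a=14: (14, -9, 15), (14, 5, 14), (14, 9, 15)  [3]
  a=15: none
Total reduced forms: 1 + 2 + 1 + 2 + 2 + 2 + 2 + 2 + 4 + 1 + 2 + 3 = 24
h = 24

24


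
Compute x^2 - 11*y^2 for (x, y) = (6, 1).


x^2 - d*y^2
= 6^2 - 11*1^2
= 36 - 11
= 25

25


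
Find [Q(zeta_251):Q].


The degree equals Euler's totient phi(251).
251 = 251
phi(251) = 250

250


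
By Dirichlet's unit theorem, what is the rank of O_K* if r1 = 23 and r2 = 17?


By Dirichlet's unit theorem:
rank = r1 + r2 - 1
= 23 + 17 - 1
= 39

39


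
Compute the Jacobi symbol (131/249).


Compute (131/249) via quadratic reciprocity:
  reciprocity: (131/249) -> +(249/131)
  reduce: (118/131)
  pull out 2: (2/131) = -1  (since 131 mod 8 = 3)
  reciprocity: (59/131) -> -(131/59)
  reduce: (13/59)
  reciprocity: (13/59) -> +(59/13)
  reduce: (7/13)
  reciprocity: (7/13) -> +(13/7)
  reduce: (6/7)
  pull out 2: (2/7) = +1  (since 7 mod 8 = 7)
  reciprocity: (3/7) -> -(7/3)
  reduce: (1/3)
  (1/3) = 1
Product of signs = -1

-1


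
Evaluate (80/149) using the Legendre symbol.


p = 149 is prime, so compute (80/149) with the reciprocity algorithm (Jacobi-symbol steps: pull out 2s via (2/n), flip via reciprocity, reduce):
  pull out 2: (2/149) = -1  (since 149 mod 8 = 5)
  pull out 2: (2/149) = -1  (since 149 mod 8 = 5)
  pull out 2: (2/149) = -1  (since 149 mod 8 = 5)
  pull out 2: (2/149) = -1  (since 149 mod 8 = 5)
  reciprocity: (5/149) -> +(149/5)
  reduce: (4/5)
  pull out 2: (2/5) = -1  (since 5 mod 8 = 5)
  pull out 2: (2/5) = -1  (since 5 mod 8 = 5)
  (1/5) = 1
Product of signs = 1
(80/149) = 1

1


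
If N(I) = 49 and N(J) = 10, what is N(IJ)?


N(IJ) = N(I) * N(J)
= 49 * 10
= 490

490


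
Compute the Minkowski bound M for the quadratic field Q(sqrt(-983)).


d = -983, d mod 4 = 1, so disc(K) = d = -983; |disc(K)| = 983
Imaginary quadratic field, so n = 2, s = r2 = 1, r1 = 0
M = (n!/n^n) * (4/pi)^s * sqrt(|disc(K)|) = (2!/2^2) * (4/pi)^1 * sqrt(983)
= 0.5 * 1.273240 * 31.352831
= 19.9598

19.9598


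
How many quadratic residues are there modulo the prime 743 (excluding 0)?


For prime p, the number of non-zero quadratic residues is (p-1)/2.
= (743-1)/2
= 371

371


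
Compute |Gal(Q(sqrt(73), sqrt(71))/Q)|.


The 2 square roots of distinct primes are multiplicatively independent over Q,
so [K:Q] = 2^2 and Gal(K/Q) is isomorphic to (Z/2Z)^2.
|Gal| = 2^2 = 4

4


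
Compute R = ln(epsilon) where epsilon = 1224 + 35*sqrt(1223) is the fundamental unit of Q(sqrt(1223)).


epsilon = 1224 + 35*sqrt(1223)
= 2447.9996
R = ln(2447.9996)
= 7.8030

7.8030


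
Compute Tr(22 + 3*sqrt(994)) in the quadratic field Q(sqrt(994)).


Tr(a + b*sqrt(d)) = (a + b*sqrt(d)) + (a - b*sqrt(d)) = 2a
= 2 * (22)
= 44

44


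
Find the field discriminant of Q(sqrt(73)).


For K = Q(sqrt(d)) with d squarefree: disc(K) = d if d = 1 mod 4, and disc(K) = 4d if d = 2 or 3 mod 4.
Here d = 73, and d mod 4 = 1.
d = 1 mod 4 (O_K = Z[(1+sqrt(d))/2]), so disc(K) = d = 73

73


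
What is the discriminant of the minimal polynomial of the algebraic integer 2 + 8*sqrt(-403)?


The element 2 + 8*sqrt(-403) has minimal polynomial:
x^2 - 4*x + 25796
Discriminant = (-4)^2 - 4*(25796)
= 16 - 103184
= -103168

-103168


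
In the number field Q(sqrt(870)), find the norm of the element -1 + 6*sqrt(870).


N(a + b*sqrt(d)) = a^2 - d*b^2
= (-1)^2 - (870)*(6)^2
= 1 - 31320
= -31319

-31319


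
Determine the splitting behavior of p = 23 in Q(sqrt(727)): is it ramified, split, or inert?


K = Q(sqrt(727)). Since d mod 4 = 3, disc(K) = 2908.
Check p | disc: 2908 mod 23 = 10.
p does not divide disc. Compute Legendre symbol (d/p):
14^((23-1)/2) mod 23 = -1
(d/p) = -1, so p is inert: (p) stays prime with e=1, f=2, g=1.
Therefore p is inert.

inert


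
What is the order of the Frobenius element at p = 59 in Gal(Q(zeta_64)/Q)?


The Frobenius at p in Gal(Q(zeta_n)/Q) = (Z/nZ)* is the class of p, so its order is ord_64(59), the smallest k >= 1 with 59^k = 1 mod 64.
n = 64 = 2^6, phi(64) = 32; the order divides phi(n).
Divisors of 32: 1, 2, 4, 8, 16, 32
Repeated squaring mod 64: 59^1 = 59, 59^2 = 25, 59^4 = 49, 59^8 = 33, 59^16 = 1, 59^32 = 1
Test divisors in increasing order:
  k=1: 59^1 = 59 mod 64
  k=2: 59^2 = 25 mod 64
  k=4: 59^4 = 49 mod 64
  k=8: 59^8 = 33 mod 64
  k=16: 59^16 = 1 mod 64  <- first divisor giving 1
Order = 16

16


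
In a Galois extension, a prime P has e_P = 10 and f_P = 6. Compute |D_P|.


|D_P| = e * f
= 10 * 6
= 60

60


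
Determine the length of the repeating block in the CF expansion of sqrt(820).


Run the CF algorithm for sqrt(820).
a_0 = floor(sqrt(820)) = 28; set m_0=0, q_0=1.
Recurrence: m' = q*a - m,  q' = (d - m'^2)/q,  a' = floor((a_0 + m')/q').
  step 1: m=28, q=36, a=1
  step 2: m=8, q=21, a=1
  step 3: m=13, q=31, a=1
  step 4: m=18, q=16, a=2
  step 5: m=14, q=39, a=1
  step 6: m=25, q=5, a=10
  step 7: m=25, q=39, a=1
  step 8: m=14, q=16, a=2
  step 9: m=18, q=31, a=1
  step 10: m=13, q=21, a=1
  step 11: m=8, q=36, a=1
  step 12: m=28, q=1, a=56
a_12 = 2*a_0 = 56, so the period closes here.
sqrt(820) = [28; 1, 1, 1, 2, 1, 10, 1, 2, 1, 1, 1, 56]
Period length = 12

12


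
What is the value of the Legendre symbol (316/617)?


p = 617 is prime, so compute (316/617) with the reciprocity algorithm (Jacobi-symbol steps: pull out 2s via (2/n), flip via reciprocity, reduce):
  pull out 2: (2/617) = +1  (since 617 mod 8 = 1)
  pull out 2: (2/617) = +1  (since 617 mod 8 = 1)
  reciprocity: (79/617) -> +(617/79)
  reduce: (64/79)
  pull out 2: (2/79) = +1  (since 79 mod 8 = 7)
  pull out 2: (2/79) = +1  (since 79 mod 8 = 7)
  pull out 2: (2/79) = +1  (since 79 mod 8 = 7)
  pull out 2: (2/79) = +1  (since 79 mod 8 = 7)
  pull out 2: (2/79) = +1  (since 79 mod 8 = 7)
  pull out 2: (2/79) = +1  (since 79 mod 8 = 7)
  (1/79) = 1
Product of signs = 1
(316/617) = 1

1


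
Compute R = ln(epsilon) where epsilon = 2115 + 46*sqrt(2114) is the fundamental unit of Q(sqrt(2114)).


epsilon = 2115 + 46*sqrt(2114)
= 4229.9998
R = ln(4229.9998)
= 8.3500

8.3500


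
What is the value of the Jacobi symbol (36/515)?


Compute (36/515) via quadratic reciprocity:
  pull out 2: (2/515) = -1  (since 515 mod 8 = 3)
  pull out 2: (2/515) = -1  (since 515 mod 8 = 3)
  reciprocity: (9/515) -> +(515/9)
  reduce: (2/9)
  pull out 2: (2/9) = +1  (since 9 mod 8 = 1)
  (1/9) = 1
Product of signs = 1

1


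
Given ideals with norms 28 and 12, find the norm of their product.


N(IJ) = N(I) * N(J)
= 28 * 12
= 336

336


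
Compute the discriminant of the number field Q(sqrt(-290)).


For K = Q(sqrt(d)) with d squarefree: disc(K) = d if d = 1 mod 4, and disc(K) = 4d if d = 2 or 3 mod 4.
Here d = -290, and d mod 4 = 2.
d = 2 mod 4, not 1 (O_K = Z[sqrt(d)]), so disc(K) = 4d = 4 * (-290) = -1160

-1160


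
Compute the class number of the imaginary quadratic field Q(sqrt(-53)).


K = Q(sqrt(-53)). d mod 4 = 3, so D = disc(K) = 4d = -212
h(K) equals the number of primitive reduced positive-definite forms (a, b, c) = a*x^2 + b*x*y + c*y^2 with b^2 - 4ac = D,
where reduced means |b| <= a <= c, with b >= 0 whenever |b| = a or a = c, and primitive means gcd(a, b, c) = 1.
Reduced forces 3a^2 <= |D| = 212, so 1 <= a <= 8; b must have the parity of D, and c = (b^2 - D)/(4a) must be an integer >= a.
Enumerate a = 1..8, b in [-a, a]:
  a=1: (1, 0, 53)  [1]
  a=2: (2, 2, 27)  [1]
  a=3: (3, -2, 18), (3, 2, 18)  [2]
  a=4..5: none
  a=6: (6, -2, 9), (6, 2, 9)  [2]
  a=7..8: none
Total reduced forms: 1 + 1 + 2 + 2 = 6
h = 6

6


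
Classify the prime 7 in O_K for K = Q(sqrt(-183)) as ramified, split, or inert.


K = Q(sqrt(-183)). Since d mod 4 = 1, disc(K) = -183.
Check p | disc: -183 mod 7 = 6.
p does not divide disc. Compute Legendre symbol (d/p):
6^((7-1)/2) mod 7 = -1
(d/p) = -1, so p is inert: (p) stays prime with e=1, f=2, g=1.
Therefore p is inert.

inert


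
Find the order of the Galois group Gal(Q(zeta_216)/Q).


|Gal(Q(zeta_216)/Q)| = phi(216)
= 72

72


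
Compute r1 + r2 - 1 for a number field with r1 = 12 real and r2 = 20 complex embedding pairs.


By Dirichlet's unit theorem:
rank = r1 + r2 - 1
= 12 + 20 - 1
= 31

31


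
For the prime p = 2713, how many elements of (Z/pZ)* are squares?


For prime p, the number of non-zero quadratic residues is (p-1)/2.
= (2713-1)/2
= 1356

1356


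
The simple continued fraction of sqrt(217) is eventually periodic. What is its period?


Run the CF algorithm for sqrt(217).
a_0 = floor(sqrt(217)) = 14; set m_0=0, q_0=1.
Recurrence: m' = q*a - m,  q' = (d - m'^2)/q,  a' = floor((a_0 + m')/q').
  step 1: m=14, q=21, a=1
  step 2: m=7, q=8, a=2
  step 3: m=9, q=17, a=1
  step 4: m=8, q=9, a=2
  step 5: m=10, q=13, a=1
  step 6: m=3, q=16, a=1
  step 7: m=13, q=3, a=9
  step 8: m=14, q=7, a=4
  step 9: m=14, q=3, a=9
  step 10: m=13, q=16, a=1
  step 11: m=3, q=13, a=1
  step 12: m=10, q=9, a=2
  step 13: m=8, q=17, a=1
  step 14: m=9, q=8, a=2
  step 15: m=7, q=21, a=1
  step 16: m=14, q=1, a=28
a_16 = 2*a_0 = 28, so the period closes here.
sqrt(217) = [14; 1, 2, 1, 2, 1, 1, 9, 4, 9, 1, 1, 2, 1, 2, 1, 28]
Period length = 16

16


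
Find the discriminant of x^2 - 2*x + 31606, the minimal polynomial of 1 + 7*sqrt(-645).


The element 1 + 7*sqrt(-645) has minimal polynomial:
x^2 - 2*x + 31606
Discriminant = (-2)^2 - 4*(31606)
= 4 - 126424
= -126420

-126420


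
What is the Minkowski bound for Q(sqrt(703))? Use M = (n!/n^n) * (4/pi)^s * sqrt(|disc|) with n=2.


d = 703, d mod 4 = 3, so disc(K) = 4d = 2812; |disc(K)| = 2812
Real quadratic field, so n = 2, s = r2 = 0, r1 = 2
M = (n!/n^n) * (4/pi)^s * sqrt(|disc(K)|) = (2!/2^2) * (4/pi)^0 * sqrt(2812)
= 0.5 * 1.000000 * 53.028294
= 26.5141

26.5141


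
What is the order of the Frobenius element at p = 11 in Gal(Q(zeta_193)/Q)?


The Frobenius at p in Gal(Q(zeta_n)/Q) = (Z/nZ)* is the class of p, so its order is ord_193(11), the smallest k >= 1 with 11^k = 1 mod 193.
n = 193 = 193, phi(193) = 192; the order divides phi(n).
Divisors of 192: 1, 2, 3, 4, 6, 8, 12, 16, 24, 32, 48, 64, 96, 192
Repeated squaring mod 193: 11^1 = 11, 11^2 = 121, 11^4 = 166, 11^8 = 150, 11^16 = 112, 11^32 = 192, 11^64 = 1, 11^128 = 1
Test divisors in increasing order:
  k=1: 11^1 = 11 mod 193
  k=2: 11^2 = 121 mod 193
  k=3: 11^3 = 121 * 11 = 173 mod 193
  k=4: 11^4 = 166 mod 193
  k=6: 11^6 = 166 * 121 = 14 mod 193
  k=8: 11^8 = 150 mod 193
  k=12: 11^12 = 150 * 166 = 3 mod 193
  k=16: 11^16 = 112 mod 193
  k=24: 11^24 = 112 * 150 = 9 mod 193
  k=32: 11^32 = 192 mod 193
  k=48: 11^48 = 192 * 112 = 81 mod 193
  k=64: 11^64 = 1 mod 193  <- first divisor giving 1
Order = 64

64


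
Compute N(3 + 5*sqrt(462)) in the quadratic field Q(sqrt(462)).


N(a + b*sqrt(d)) = a^2 - d*b^2
= (3)^2 - (462)*(5)^2
= 9 - 11550
= -11541

-11541


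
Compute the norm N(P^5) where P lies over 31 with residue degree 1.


N(P^a) = p^(a*f)
= 31^(5*1)
= 31^5
= 28629151

28629151


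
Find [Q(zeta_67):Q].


The degree equals Euler's totient phi(67).
67 = 67
phi(67) = 66

66


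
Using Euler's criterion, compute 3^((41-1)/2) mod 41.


p = 41 is prime and the exponent is (p-1)/2 = 20, so by Euler's criterion 3^20 = (3/41) = +1 or -1 mod 41.
Compute by square-and-multiply:
  20 = 16 + 4 (binary 10100)
  Repeated squaring mod 41: 3^1 = 3, 3^2 = 9, 3^4 = 40, 3^8 = 1, 3^16 = 1
  3^20 = 3^16 * 3^4 = 1 * 40 mod 41
    1 * 40 = 40 = 40 mod 41
  3^20 = 40 mod 41
Result 40 = p - 1 = -1 mod 41: 3 is a quadratic non-residue mod 41. As a residue in [0, p-1] the value is 40.
3^20 mod 41 = 40

40
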